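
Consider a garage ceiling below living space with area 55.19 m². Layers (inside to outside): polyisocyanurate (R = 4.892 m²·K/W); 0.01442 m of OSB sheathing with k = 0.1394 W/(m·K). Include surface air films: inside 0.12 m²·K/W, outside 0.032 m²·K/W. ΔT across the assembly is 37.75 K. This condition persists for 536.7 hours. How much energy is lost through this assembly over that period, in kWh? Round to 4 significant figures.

0.01442/0.1394 = 0.10344
R_total = 0.12 + 4.892 + 0.10344 + 0.032 = 5.1474 m²·K/W
Q = 55.19 × 37.75 / 5.1474 = 404.75 W
E = 404.75 W × 536.7 h / 1000 = 217.23 kWh

217.2 kWh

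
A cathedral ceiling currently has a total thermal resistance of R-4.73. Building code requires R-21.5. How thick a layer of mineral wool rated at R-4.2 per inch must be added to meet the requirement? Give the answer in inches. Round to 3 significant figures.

ΔR = 21.5 − 4.73 = 16.77 ft²·°F·h/BTU
L = ΔR / (R/in) = 16.77/4.2 = 3.993 in

3.99 in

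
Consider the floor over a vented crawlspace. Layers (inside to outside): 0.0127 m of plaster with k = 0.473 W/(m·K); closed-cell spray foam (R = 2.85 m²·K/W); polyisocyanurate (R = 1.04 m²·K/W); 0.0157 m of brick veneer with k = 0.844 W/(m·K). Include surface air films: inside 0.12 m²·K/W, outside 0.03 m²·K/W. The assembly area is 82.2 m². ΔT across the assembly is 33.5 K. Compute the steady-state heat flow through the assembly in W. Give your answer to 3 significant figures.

674 W

0.0127/0.473 = 0.02685
0.0157/0.844 = 0.0186
R_total = 0.12 + 0.02685 + 2.85 + 1.04 + 0.0186 + 0.03 = 4.085 m²·K/W
Q = A·ΔT/R = 82.2 × 33.5 / 4.085 = 674 W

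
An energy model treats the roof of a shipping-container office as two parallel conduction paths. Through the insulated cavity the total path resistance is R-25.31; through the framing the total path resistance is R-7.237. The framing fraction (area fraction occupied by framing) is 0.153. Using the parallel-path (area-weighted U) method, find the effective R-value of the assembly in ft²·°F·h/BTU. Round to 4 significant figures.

18.31 ft²·°F·h/BTU

U_eff = 0.847/25.31 + 0.153/7.237 = 0.033465 + 0.021141 = 0.054606
R_eff = 1/U_eff = 18.313 ft²·°F·h/BTU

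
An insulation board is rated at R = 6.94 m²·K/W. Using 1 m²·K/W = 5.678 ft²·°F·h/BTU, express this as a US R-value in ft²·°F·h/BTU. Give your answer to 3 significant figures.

R_US = 6.94 × 5.678 = 39.41

39.4 ft²·°F·h/BTU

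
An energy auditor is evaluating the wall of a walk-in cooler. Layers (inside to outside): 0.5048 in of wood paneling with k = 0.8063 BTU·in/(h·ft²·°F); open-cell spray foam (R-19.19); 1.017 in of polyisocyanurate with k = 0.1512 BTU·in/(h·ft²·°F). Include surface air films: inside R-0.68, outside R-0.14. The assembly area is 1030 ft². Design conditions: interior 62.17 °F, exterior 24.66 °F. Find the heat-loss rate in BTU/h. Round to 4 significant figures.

1412 BTU/h

0.5048/0.8063 = 0.62607
1.017/0.1512 = 6.7262
R_total = 0.68 + 0.62607 + 19.19 + 6.7262 + 0.14 = 27.362 ft²·°F·h/BTU
Q = A·ΔT/R = 1030 × (62.17 − 24.66) / 27.362 = 1412 BTU/h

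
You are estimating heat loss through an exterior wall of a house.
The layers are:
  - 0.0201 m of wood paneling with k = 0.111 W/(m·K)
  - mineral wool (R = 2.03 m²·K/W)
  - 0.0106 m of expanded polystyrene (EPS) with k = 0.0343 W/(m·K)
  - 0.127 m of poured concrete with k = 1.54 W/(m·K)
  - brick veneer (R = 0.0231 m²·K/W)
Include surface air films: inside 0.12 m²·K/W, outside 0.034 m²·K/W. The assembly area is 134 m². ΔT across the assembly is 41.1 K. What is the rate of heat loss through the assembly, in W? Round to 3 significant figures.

1980 W

0.0201/0.111 = 0.1811
0.0106/0.0343 = 0.309
0.127/1.54 = 0.08247
R_total = 0.12 + 0.1811 + 2.03 + 0.309 + 0.08247 + 0.0231 + 0.034 = 2.78 m²·K/W
Q = A·ΔT/R = 134 × 41.1 / 2.78 = 1981 W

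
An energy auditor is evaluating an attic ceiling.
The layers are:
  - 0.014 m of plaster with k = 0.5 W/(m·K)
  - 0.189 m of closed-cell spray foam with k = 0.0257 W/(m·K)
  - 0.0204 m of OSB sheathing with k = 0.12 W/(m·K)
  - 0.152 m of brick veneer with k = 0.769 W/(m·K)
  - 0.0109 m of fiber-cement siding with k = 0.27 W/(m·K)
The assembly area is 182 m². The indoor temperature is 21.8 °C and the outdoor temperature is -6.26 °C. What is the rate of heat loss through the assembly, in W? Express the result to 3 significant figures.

656 W

0.014/0.5 = 0.028
0.189/0.0257 = 7.354
0.0204/0.12 = 0.17
0.152/0.769 = 0.1977
0.0109/0.27 = 0.04037
R_total = 0.028 + 7.354 + 0.17 + 0.1977 + 0.04037 = 7.79 m²·K/W
Q = A·ΔT/R = 182 × (21.8 − (-6.26)) / 7.79 = 655.6 W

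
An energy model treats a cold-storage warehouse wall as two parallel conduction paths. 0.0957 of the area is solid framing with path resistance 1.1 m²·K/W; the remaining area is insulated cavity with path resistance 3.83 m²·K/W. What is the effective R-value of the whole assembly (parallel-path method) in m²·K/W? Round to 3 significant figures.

U_eff = 0.9043/3.83 + 0.0957/1.1 = 0.2361 + 0.087 = 0.3231
R_eff = 1/U_eff = 3.095 m²·K/W

3.09 m²·K/W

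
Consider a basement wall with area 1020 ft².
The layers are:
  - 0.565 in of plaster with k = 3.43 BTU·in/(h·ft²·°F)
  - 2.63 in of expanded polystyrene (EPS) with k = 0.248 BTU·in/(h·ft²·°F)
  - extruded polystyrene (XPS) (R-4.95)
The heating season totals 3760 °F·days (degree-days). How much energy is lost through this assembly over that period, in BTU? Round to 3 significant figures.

5860000 BTU

0.565/3.43 = 0.1647
2.63/0.248 = 10.6
R_total = 0.1647 + 10.6 + 4.95 = 15.72 ft²·°F·h/BTU
E = A × HDD × 24 / R = 1020 × 3760 × 24 / 15.72 = 5855000 BTU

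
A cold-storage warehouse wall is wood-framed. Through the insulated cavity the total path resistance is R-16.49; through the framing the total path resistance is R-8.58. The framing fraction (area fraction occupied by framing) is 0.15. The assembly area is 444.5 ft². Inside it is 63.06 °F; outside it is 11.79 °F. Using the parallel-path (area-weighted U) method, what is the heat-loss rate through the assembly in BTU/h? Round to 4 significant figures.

1573 BTU/h

U_eff = 0.85/16.49 + 0.15/8.58 = 0.051546 + 0.017483 = 0.069029
R_eff = 1/U_eff = 14.487 ft²·°F·h/BTU
Q = 444.5 × (63.06 − 11.79) / 14.487 = 1573.1 BTU/h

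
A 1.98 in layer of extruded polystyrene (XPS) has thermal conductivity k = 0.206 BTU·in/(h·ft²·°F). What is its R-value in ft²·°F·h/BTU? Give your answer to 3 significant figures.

9.61 ft²·°F·h/BTU

R = L/k = 1.98/0.206 = 9.612 ft²·°F·h/BTU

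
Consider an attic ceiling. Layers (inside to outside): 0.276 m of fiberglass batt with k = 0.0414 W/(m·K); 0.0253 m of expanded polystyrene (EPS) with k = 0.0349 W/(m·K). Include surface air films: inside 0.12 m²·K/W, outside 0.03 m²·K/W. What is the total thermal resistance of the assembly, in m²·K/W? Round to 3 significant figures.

7.54 m²·K/W

0.276/0.0414 = 6.667
0.0253/0.0349 = 0.7249
R_total = 0.12 + 6.667 + 0.7249 + 0.03 = 7.542 m²·K/W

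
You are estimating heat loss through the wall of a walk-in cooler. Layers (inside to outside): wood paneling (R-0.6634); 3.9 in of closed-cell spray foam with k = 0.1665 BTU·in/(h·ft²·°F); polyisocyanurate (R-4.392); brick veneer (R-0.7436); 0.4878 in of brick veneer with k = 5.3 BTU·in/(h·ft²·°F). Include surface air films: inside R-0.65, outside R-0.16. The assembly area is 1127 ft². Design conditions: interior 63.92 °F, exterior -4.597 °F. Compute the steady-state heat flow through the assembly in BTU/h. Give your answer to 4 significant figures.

3.9/0.1665 = 23.423
0.4878/5.3 = 0.092038
R_total = 0.65 + 0.6634 + 23.423 + 4.392 + 0.7436 + 0.092038 + 0.16 = 30.124 ft²·°F·h/BTU
Q = A·ΔT/R = 1127 × (63.92 − (-4.597)) / 30.124 = 2563.3 BTU/h

2563 BTU/h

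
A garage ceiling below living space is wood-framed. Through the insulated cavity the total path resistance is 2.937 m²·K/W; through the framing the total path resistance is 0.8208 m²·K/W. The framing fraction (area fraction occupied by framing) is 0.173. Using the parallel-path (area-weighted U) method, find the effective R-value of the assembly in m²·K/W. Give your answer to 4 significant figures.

2.031 m²·K/W

U_eff = 0.827/2.937 + 0.173/0.8208 = 0.28158 + 0.21077 = 0.49235
R_eff = 1/U_eff = 2.0311 m²·K/W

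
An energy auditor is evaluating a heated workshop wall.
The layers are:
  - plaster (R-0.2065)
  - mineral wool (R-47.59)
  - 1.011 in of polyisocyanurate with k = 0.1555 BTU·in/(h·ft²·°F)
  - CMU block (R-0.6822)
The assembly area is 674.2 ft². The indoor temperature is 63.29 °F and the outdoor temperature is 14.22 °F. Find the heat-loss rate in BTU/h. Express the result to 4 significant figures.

1.011/0.1555 = 6.5016
R_total = 0.2065 + 47.59 + 6.5016 + 0.6822 = 54.98 ft²·°F·h/BTU
Q = A·ΔT/R = 674.2 × (63.29 − 14.22) / 54.98 = 601.72 BTU/h

601.7 BTU/h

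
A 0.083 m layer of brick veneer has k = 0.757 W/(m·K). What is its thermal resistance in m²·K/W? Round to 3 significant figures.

R = L/k = 0.083/0.757 = 0.1096 m²·K/W

0.110 m²·K/W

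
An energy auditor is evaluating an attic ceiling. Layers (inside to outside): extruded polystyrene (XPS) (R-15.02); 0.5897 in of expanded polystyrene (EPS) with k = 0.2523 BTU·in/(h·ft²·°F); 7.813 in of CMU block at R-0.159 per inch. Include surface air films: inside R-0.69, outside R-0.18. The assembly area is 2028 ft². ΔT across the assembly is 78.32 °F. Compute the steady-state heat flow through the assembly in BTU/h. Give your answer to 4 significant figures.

0.5897/0.2523 = 2.3373
7.813 × 0.159 = 1.2423
R_total = 0.69 + 15.02 + 2.3373 + 1.2423 + 0.18 = 19.47 ft²·°F·h/BTU
Q = A·ΔT/R = 2028 × 78.32 / 19.47 = 8158 BTU/h

8158 BTU/h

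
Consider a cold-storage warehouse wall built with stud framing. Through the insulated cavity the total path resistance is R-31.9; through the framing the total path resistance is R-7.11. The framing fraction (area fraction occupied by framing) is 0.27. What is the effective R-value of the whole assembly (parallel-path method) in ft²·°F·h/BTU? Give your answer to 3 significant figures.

16.4 ft²·°F·h/BTU

U_eff = 0.73/31.9 + 0.27/7.11 = 0.02288 + 0.03797 = 0.06086
R_eff = 1/U_eff = 16.43 ft²·°F·h/BTU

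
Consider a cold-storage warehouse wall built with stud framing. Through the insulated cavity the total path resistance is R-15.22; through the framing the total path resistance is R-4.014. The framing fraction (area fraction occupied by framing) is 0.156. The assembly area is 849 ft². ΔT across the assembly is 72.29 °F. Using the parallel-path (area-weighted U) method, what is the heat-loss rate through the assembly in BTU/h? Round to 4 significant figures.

U_eff = 0.844/15.22 + 0.156/4.014 = 0.055453 + 0.038864 = 0.094317
R_eff = 1/U_eff = 10.603 ft²·°F·h/BTU
Q = 849 × 72.29 / 10.603 = 5788.7 BTU/h

5789 BTU/h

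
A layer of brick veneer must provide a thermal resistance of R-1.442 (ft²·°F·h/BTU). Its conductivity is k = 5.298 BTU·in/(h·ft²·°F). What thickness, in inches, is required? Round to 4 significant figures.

7.640 in

L = R × k = 1.442 × 5.298 = 7.6397 in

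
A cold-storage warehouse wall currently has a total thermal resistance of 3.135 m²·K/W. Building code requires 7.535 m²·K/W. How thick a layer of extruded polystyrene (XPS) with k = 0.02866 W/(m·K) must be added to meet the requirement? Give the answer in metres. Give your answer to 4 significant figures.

ΔR = 7.535 − 3.135 = 4.4 m²·K/W
L = ΔR × k = 4.4 × 0.02866 = 0.1261 m

0.1261 m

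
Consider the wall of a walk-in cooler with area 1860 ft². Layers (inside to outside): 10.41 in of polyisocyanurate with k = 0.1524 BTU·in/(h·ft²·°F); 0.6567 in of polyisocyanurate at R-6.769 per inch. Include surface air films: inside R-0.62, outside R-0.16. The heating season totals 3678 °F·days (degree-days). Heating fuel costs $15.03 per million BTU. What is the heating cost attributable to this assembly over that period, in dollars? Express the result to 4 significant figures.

33.56 dollars

10.41/0.1524 = 68.307
0.6567 × 6.769 = 4.4452
R_total = 0.62 + 68.307 + 4.4452 + 0.16 = 73.532 ft²·°F·h/BTU
E = A × HDD × 24 / R = 1860 × 3678 × 24 / 73.532 = 2232800 BTU
Cost = 2232800/10⁶ × 15.03 = $33.56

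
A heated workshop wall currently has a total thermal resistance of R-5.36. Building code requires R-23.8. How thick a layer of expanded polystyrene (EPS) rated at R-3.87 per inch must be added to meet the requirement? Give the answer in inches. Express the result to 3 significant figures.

4.76 in

ΔR = 23.8 − 5.36 = 18.44 ft²·°F·h/BTU
L = ΔR / (R/in) = 18.44/3.87 = 4.765 in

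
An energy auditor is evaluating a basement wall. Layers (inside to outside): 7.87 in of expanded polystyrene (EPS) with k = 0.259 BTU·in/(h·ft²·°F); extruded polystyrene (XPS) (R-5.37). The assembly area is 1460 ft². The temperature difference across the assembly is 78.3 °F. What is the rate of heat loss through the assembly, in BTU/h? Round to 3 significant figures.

3200 BTU/h

7.87/0.259 = 30.39
R_total = 30.39 + 5.37 = 35.76 ft²·°F·h/BTU
Q = A·ΔT/R = 1460 × 78.3 / 35.76 = 3197 BTU/h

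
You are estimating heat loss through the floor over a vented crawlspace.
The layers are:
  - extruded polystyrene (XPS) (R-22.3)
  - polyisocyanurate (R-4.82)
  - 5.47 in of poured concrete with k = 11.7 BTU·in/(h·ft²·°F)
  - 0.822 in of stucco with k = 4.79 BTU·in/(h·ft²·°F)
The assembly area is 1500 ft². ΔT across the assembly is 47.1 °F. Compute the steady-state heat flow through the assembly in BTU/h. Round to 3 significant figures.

2550 BTU/h

5.47/11.7 = 0.4675
0.822/4.79 = 0.1716
R_total = 22.3 + 4.82 + 0.4675 + 0.1716 = 27.76 ft²·°F·h/BTU
Q = A·ΔT/R = 1500 × 47.1 / 27.76 = 2545 BTU/h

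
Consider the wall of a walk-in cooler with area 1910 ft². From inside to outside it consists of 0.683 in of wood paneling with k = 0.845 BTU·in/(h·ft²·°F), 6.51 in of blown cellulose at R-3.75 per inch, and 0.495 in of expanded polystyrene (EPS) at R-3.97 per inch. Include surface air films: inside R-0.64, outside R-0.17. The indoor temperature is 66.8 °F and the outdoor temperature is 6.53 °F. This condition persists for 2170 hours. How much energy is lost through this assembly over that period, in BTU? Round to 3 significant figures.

8920000 BTU

0.683/0.845 = 0.8083
6.51 × 3.75 = 24.41
0.495 × 3.97 = 1.965
R_total = 0.64 + 0.8083 + 24.41 + 1.965 + 0.17 = 28 ft²·°F·h/BTU
Q = 1910 × (66.8 − 6.53) / 28 = 4112 BTU/h
E = 4112 × 2170 = 8923000 BTU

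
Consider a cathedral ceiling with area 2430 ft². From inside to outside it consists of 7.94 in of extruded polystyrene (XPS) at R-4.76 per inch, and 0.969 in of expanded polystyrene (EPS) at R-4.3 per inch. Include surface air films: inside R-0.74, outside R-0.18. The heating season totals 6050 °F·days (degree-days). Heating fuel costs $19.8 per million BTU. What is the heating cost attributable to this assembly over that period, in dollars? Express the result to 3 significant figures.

163 dollars

7.94 × 4.76 = 37.79
0.969 × 4.3 = 4.167
R_total = 0.74 + 37.79 + 4.167 + 0.18 = 42.88 ft²·°F·h/BTU
E = A × HDD × 24 / R = 2430 × 6050 × 24 / 42.88 = 8228000 BTU
Cost = 8228000/10⁶ × 19.8 = $162.9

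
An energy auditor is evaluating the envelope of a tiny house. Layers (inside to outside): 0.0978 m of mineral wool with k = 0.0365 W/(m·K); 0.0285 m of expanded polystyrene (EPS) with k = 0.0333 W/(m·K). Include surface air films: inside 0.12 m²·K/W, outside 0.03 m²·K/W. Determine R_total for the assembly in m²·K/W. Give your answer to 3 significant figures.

0.0978/0.0365 = 2.679
0.0285/0.0333 = 0.8559
R_total = 0.12 + 2.679 + 0.8559 + 0.03 = 3.685 m²·K/W

3.69 m²·K/W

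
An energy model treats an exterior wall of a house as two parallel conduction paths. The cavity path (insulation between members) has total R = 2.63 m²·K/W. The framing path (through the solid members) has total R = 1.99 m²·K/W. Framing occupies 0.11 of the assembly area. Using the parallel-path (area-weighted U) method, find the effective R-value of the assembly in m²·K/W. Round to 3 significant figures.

U_eff = 0.89/2.63 + 0.11/1.99 = 0.3384 + 0.05528 = 0.3937
R_eff = 1/U_eff = 2.54 m²·K/W

2.54 m²·K/W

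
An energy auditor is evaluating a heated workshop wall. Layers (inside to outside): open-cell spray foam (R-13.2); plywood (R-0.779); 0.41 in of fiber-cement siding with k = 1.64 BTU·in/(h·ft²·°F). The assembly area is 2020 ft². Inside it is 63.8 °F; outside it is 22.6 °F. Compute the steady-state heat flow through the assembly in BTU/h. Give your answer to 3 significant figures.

0.41/1.64 = 0.25
R_total = 13.2 + 0.779 + 0.25 = 14.23 ft²·°F·h/BTU
Q = A·ΔT/R = 2020 × (63.8 − 22.6) / 14.23 = 5849 BTU/h

5850 BTU/h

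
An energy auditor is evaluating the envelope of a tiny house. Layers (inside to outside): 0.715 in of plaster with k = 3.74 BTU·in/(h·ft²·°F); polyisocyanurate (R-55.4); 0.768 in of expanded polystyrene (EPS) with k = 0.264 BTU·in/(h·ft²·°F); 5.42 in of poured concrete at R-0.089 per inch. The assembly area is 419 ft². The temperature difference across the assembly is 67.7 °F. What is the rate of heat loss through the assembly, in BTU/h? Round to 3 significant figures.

481 BTU/h

0.715/3.74 = 0.1912
0.768/0.264 = 2.909
5.42 × 0.089 = 0.4824
R_total = 0.1912 + 55.4 + 2.909 + 0.4824 = 58.98 ft²·°F·h/BTU
Q = A·ΔT/R = 419 × 67.7 / 58.98 = 480.9 BTU/h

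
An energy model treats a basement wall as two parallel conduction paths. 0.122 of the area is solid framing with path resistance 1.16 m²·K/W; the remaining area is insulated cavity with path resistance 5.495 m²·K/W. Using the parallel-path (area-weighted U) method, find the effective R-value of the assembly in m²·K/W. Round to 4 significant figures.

U_eff = 0.878/5.495 + 0.122/1.16 = 0.15978 + 0.10517 = 0.26495
R_eff = 1/U_eff = 3.7742 m²·K/W

3.774 m²·K/W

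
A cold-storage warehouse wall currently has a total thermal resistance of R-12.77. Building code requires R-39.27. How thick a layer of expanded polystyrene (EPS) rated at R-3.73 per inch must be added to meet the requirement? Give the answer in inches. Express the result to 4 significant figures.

7.105 in

ΔR = 39.27 − 12.77 = 26.5 ft²·°F·h/BTU
L = ΔR / (R/in) = 26.5/3.73 = 7.1046 in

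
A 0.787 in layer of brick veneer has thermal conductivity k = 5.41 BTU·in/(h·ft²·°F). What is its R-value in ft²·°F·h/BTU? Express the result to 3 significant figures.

0.145 ft²·°F·h/BTU

R = L/k = 0.787/5.41 = 0.1455 ft²·°F·h/BTU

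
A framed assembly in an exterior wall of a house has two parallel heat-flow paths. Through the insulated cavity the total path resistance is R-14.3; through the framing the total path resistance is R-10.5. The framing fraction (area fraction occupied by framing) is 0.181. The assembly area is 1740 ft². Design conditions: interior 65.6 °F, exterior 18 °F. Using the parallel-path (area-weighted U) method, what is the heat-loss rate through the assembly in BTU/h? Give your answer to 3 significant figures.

U_eff = 0.819/14.3 + 0.181/10.5 = 0.05727 + 0.01724 = 0.07451
R_eff = 1/U_eff = 13.42 ft²·°F·h/BTU
Q = 1740 × (65.6 − 18) / 13.42 = 6171 BTU/h

6170 BTU/h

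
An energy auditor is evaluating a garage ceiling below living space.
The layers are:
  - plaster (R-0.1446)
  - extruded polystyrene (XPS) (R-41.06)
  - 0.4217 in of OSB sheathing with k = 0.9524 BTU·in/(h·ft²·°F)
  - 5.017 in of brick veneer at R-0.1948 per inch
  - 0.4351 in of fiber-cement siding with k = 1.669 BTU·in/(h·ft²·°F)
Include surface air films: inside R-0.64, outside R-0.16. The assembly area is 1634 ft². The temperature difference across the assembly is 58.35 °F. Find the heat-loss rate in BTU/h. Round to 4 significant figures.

0.4217/0.9524 = 0.44278
5.017 × 0.1948 = 0.97731
0.4351/1.669 = 0.2607
R_total = 0.64 + 0.1446 + 41.06 + 0.44278 + 0.97731 + 0.2607 + 0.16 = 43.685 ft²·°F·h/BTU
Q = A·ΔT/R = 1634 × 58.35 / 43.685 = 2182.5 BTU/h

2183 BTU/h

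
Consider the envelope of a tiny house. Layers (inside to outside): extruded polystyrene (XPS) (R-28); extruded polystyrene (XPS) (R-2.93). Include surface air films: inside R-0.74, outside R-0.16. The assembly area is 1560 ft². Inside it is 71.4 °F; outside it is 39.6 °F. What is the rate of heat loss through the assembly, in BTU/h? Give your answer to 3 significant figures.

R_total = 0.74 + 28 + 2.93 + 0.16 = 31.83 ft²·°F·h/BTU
Q = A·ΔT/R = 1560 × (71.4 − 39.6) / 31.83 = 1559 BTU/h

1560 BTU/h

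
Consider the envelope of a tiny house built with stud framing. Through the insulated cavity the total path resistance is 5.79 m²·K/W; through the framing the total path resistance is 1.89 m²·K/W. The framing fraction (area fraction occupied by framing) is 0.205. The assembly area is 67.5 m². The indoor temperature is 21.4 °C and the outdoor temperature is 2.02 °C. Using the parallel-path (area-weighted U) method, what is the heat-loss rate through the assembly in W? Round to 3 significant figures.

322 W

U_eff = 0.795/5.79 + 0.205/1.89 = 0.1373 + 0.1085 = 0.2458
R_eff = 1/U_eff = 4.069 m²·K/W
Q = 67.5 × (21.4 − 2.02) / 4.069 = 321.5 W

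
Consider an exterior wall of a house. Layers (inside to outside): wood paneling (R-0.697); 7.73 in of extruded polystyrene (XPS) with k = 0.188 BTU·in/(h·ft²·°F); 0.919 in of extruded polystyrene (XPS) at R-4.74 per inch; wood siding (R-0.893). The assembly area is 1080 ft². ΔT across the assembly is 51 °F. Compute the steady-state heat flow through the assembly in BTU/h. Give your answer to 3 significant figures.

7.73/0.188 = 41.12
0.919 × 4.74 = 4.356
R_total = 0.697 + 41.12 + 4.356 + 0.893 = 47.06 ft²·°F·h/BTU
Q = A·ΔT/R = 1080 × 51 / 47.06 = 1170 BTU/h

1170 BTU/h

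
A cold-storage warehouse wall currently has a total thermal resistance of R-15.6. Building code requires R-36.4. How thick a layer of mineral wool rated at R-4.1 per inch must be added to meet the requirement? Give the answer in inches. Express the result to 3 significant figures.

ΔR = 36.4 − 15.6 = 20.8 ft²·°F·h/BTU
L = ΔR / (R/in) = 20.8/4.1 = 5.073 in

5.07 in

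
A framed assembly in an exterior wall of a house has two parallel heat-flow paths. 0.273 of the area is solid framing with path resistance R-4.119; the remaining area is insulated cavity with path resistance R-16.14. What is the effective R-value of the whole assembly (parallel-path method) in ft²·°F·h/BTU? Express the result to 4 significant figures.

8.983 ft²·°F·h/BTU

U_eff = 0.727/16.14 + 0.273/4.119 = 0.045043 + 0.066278 = 0.11132
R_eff = 1/U_eff = 8.983 ft²·°F·h/BTU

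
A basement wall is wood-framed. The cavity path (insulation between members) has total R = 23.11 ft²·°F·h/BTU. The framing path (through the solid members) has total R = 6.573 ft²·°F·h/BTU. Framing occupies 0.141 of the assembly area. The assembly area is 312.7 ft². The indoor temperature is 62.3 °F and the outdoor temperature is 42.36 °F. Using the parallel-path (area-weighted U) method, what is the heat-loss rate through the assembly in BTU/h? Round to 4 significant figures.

U_eff = 0.859/23.11 + 0.141/6.573 = 0.03717 + 0.021451 = 0.058621
R_eff = 1/U_eff = 17.059 ft²·°F·h/BTU
Q = 312.7 × (62.3 − 42.36) / 17.059 = 365.52 BTU/h

365.5 BTU/h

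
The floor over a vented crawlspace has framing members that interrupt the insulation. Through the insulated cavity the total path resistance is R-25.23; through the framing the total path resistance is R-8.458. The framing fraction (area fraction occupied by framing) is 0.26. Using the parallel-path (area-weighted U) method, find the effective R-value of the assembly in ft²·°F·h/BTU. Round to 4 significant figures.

16.65 ft²·°F·h/BTU

U_eff = 0.74/25.23 + 0.26/8.458 = 0.02933 + 0.03074 = 0.06007
R_eff = 1/U_eff = 16.647 ft²·°F·h/BTU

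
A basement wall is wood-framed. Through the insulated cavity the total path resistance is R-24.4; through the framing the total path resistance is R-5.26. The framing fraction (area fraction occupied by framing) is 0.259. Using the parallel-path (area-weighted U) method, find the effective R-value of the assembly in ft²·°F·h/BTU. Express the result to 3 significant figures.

U_eff = 0.741/24.4 + 0.259/5.26 = 0.03037 + 0.04924 = 0.07961
R_eff = 1/U_eff = 12.56 ft²·°F·h/BTU

12.6 ft²·°F·h/BTU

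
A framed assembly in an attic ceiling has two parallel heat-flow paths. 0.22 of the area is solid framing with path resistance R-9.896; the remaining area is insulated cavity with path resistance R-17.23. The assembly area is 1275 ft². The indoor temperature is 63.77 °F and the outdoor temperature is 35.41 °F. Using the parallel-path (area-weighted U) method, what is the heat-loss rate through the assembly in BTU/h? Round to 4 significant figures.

2441 BTU/h

U_eff = 0.78/17.23 + 0.22/9.896 = 0.04527 + 0.022231 = 0.067501
R_eff = 1/U_eff = 14.815 ft²·°F·h/BTU
Q = 1275 × (63.77 − 35.41) / 14.815 = 2440.8 BTU/h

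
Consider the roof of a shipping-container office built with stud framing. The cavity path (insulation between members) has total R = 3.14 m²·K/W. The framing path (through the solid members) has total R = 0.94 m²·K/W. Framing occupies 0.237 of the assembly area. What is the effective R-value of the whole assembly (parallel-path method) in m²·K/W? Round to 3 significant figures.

U_eff = 0.763/3.14 + 0.237/0.94 = 0.243 + 0.2521 = 0.4951
R_eff = 1/U_eff = 2.02 m²·K/W

2.02 m²·K/W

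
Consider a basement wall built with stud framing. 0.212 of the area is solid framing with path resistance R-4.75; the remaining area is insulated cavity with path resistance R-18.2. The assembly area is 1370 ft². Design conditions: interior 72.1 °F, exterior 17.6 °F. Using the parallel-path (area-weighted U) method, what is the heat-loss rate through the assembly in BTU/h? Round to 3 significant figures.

U_eff = 0.788/18.2 + 0.212/4.75 = 0.0433 + 0.04463 = 0.08793
R_eff = 1/U_eff = 11.37 ft²·°F·h/BTU
Q = 1370 × (72.1 − 17.6) / 11.37 = 6565 BTU/h

6570 BTU/h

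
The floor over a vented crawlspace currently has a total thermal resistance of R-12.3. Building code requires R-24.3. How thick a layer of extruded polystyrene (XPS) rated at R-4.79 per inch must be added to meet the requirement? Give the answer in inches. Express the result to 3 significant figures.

ΔR = 24.3 − 12.3 = 12 ft²·°F·h/BTU
L = ΔR / (R/in) = 12/4.79 = 2.505 in

2.51 in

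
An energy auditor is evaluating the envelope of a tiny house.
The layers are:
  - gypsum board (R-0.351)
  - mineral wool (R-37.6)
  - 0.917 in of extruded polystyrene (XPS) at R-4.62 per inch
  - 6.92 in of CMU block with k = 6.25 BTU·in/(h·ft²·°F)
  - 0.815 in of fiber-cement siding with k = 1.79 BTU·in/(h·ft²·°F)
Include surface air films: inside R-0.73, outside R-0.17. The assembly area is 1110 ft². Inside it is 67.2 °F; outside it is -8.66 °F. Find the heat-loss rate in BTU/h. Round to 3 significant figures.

0.917 × 4.62 = 4.237
6.92/6.25 = 1.107
0.815/1.79 = 0.4553
R_total = 0.73 + 0.351 + 37.6 + 4.237 + 1.107 + 0.4553 + 0.17 = 44.65 ft²·°F·h/BTU
Q = A·ΔT/R = 1110 × (67.2 − (-8.66)) / 44.65 = 1886 BTU/h

1890 BTU/h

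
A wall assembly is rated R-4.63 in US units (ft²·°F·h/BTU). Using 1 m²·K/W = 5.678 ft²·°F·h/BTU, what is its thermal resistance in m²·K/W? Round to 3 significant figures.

R_SI = 4.63/5.678 = 0.8154

0.815 m²·K/W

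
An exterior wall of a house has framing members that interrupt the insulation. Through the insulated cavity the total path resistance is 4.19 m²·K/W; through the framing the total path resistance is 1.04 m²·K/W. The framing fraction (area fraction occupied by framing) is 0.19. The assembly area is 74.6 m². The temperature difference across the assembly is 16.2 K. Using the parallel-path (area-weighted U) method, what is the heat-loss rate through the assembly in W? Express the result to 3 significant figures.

454 W

U_eff = 0.81/4.19 + 0.19/1.04 = 0.1933 + 0.1827 = 0.376
R_eff = 1/U_eff = 2.66 m²·K/W
Q = 74.6 × 16.2 / 2.66 = 454.4 W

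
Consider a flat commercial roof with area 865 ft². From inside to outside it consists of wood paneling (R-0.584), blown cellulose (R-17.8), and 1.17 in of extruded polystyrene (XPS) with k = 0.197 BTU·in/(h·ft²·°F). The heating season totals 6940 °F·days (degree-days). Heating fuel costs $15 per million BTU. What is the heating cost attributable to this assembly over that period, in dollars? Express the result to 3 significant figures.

88.9 dollars

1.17/0.197 = 5.939
R_total = 0.584 + 17.8 + 5.939 = 24.32 ft²·°F·h/BTU
E = A × HDD × 24 / R = 865 × 6940 × 24 / 24.32 = 5923000 BTU
Cost = 5923000/10⁶ × 15 = $88.85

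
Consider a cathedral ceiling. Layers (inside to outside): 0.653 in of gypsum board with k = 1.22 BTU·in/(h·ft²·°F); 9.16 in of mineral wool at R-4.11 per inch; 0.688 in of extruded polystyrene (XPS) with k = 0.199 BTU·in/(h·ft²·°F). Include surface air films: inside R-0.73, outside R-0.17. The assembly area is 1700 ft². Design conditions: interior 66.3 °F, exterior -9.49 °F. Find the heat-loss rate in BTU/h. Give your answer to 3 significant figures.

0.653/1.22 = 0.5352
9.16 × 4.11 = 37.65
0.688/0.199 = 3.457
R_total = 0.73 + 0.5352 + 37.65 + 3.457 + 0.17 = 42.54 ft²·°F·h/BTU
Q = A·ΔT/R = 1700 × (66.3 − (-9.49)) / 42.54 = 3029 BTU/h

3030 BTU/h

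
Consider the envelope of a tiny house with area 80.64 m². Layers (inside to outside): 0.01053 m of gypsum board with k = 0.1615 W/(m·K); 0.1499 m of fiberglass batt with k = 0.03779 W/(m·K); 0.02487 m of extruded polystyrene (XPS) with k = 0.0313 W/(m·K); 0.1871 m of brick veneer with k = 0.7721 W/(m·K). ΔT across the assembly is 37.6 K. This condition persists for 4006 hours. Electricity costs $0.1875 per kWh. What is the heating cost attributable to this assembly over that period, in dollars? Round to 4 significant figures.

0.01053/0.1615 = 0.065201
0.1499/0.03779 = 3.9667
0.02487/0.0313 = 0.79457
0.1871/0.7721 = 0.24233
R_total = 0.065201 + 3.9667 + 0.79457 + 0.24233 = 5.0688 m²·K/W
Q = 80.64 × 37.6 / 5.0688 = 598.19 W
E = 598.19 W × 4006 h / 1000 = 2396.3 kWh
Cost = 2396.3 × 0.1875 = $449.31

449.3 dollars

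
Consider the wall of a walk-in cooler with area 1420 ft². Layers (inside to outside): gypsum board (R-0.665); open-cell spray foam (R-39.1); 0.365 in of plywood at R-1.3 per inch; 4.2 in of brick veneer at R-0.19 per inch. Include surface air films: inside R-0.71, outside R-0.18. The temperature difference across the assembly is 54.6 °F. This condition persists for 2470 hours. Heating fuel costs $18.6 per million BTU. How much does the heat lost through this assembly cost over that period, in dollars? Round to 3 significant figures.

0.365 × 1.3 = 0.4745
4.2 × 0.19 = 0.798
R_total = 0.71 + 0.665 + 39.1 + 0.4745 + 0.798 + 0.18 = 41.93 ft²·°F·h/BTU
Q = 1420 × 54.6 / 41.93 = 1849 BTU/h
E = 1849 × 2470 = 4568000 BTU
Cost = 4568000/10⁶ × 18.6 = $84.96

85.0 dollars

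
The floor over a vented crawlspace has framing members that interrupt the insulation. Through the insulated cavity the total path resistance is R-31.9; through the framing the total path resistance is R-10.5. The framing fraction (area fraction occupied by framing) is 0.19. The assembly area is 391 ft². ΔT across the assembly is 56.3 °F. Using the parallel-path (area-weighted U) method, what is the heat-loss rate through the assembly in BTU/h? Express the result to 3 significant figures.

957 BTU/h

U_eff = 0.81/31.9 + 0.19/10.5 = 0.02539 + 0.0181 = 0.04349
R_eff = 1/U_eff = 23 ft²·°F·h/BTU
Q = 391 × 56.3 / 23 = 957.3 BTU/h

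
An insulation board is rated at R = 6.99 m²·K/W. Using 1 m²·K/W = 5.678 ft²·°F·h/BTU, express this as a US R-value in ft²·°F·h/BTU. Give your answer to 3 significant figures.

R_US = 6.99 × 5.678 = 39.69

39.7 ft²·°F·h/BTU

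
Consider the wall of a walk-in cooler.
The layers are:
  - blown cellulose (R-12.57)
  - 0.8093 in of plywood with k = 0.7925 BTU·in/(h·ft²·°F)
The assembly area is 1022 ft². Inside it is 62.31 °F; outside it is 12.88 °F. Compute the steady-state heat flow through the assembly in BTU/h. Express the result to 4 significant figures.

3717 BTU/h

0.8093/0.7925 = 1.0212
R_total = 12.57 + 1.0212 = 13.591 ft²·°F·h/BTU
Q = A·ΔT/R = 1022 × (62.31 − 12.88) / 13.591 = 3716.9 BTU/h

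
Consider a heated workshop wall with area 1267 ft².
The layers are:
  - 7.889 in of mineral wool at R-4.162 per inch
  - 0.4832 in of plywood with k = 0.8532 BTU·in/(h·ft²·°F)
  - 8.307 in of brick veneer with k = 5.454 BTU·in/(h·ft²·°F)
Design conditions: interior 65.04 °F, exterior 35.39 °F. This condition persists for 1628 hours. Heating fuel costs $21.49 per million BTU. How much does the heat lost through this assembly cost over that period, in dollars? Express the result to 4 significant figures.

7.889 × 4.162 = 32.834
0.4832/0.8532 = 0.56634
8.307/5.454 = 1.5231
R_total = 32.834 + 0.56634 + 1.5231 = 34.923 ft²·°F·h/BTU
Q = 1267 × (65.04 − 35.39) / 34.923 = 1075.7 BTU/h
E = 1075.7 × 1628 = 1751200 BTU
Cost = 1751200/10⁶ × 21.49 = $37.634

37.63 dollars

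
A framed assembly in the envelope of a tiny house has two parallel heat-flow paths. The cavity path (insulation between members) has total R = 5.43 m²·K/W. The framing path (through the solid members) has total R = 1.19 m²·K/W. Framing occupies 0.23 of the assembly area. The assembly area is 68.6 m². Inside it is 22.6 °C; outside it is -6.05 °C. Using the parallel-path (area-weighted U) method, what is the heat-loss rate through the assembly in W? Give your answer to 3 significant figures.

659 W

U_eff = 0.77/5.43 + 0.23/1.19 = 0.1418 + 0.1933 = 0.3351
R_eff = 1/U_eff = 2.984 m²·K/W
Q = 68.6 × (22.6 − (-6.05)) / 2.984 = 658.6 W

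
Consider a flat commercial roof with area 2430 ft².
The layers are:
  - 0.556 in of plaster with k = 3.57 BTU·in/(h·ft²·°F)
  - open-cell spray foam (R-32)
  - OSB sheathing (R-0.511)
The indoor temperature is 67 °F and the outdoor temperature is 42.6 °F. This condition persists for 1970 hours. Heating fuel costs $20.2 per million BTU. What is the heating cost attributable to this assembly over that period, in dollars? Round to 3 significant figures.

72.2 dollars

0.556/3.57 = 0.1557
R_total = 0.1557 + 32 + 0.511 = 32.67 ft²·°F·h/BTU
Q = 2430 × (67 − 42.6) / 32.67 = 1815 BTU/h
E = 1815 × 1970 = 3576000 BTU
Cost = 3576000/10⁶ × 20.2 = $72.23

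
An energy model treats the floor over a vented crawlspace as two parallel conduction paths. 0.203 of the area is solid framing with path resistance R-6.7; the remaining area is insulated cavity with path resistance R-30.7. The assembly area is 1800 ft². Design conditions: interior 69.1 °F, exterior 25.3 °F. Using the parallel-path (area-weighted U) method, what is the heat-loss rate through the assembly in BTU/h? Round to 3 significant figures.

U_eff = 0.797/30.7 + 0.203/6.7 = 0.02596 + 0.0303 = 0.05626
R_eff = 1/U_eff = 17.77 ft²·°F·h/BTU
Q = 1800 × (69.1 − 25.3) / 17.77 = 4435 BTU/h

4440 BTU/h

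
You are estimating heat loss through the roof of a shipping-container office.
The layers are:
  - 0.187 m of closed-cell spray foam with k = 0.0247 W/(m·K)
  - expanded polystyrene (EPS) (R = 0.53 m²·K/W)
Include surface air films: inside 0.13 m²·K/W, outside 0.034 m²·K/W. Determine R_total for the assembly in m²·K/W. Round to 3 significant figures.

8.26 m²·K/W

0.187/0.0247 = 7.571
R_total = 0.13 + 7.571 + 0.53 + 0.034 = 8.265 m²·K/W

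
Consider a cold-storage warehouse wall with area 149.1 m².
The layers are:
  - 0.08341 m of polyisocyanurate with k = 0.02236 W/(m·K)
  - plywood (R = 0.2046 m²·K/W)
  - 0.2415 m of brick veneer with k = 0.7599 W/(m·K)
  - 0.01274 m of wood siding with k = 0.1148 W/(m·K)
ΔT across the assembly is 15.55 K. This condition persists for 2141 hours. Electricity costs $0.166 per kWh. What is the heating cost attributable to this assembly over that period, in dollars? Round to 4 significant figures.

0.08341/0.02236 = 3.7303
0.2415/0.7599 = 0.3178
0.01274/0.1148 = 0.11098
R_total = 3.7303 + 0.2046 + 0.3178 + 0.11098 = 4.3637 m²·K/W
Q = 149.1 × 15.55 / 4.3637 = 531.32 W
E = 531.32 W × 2141 h / 1000 = 1137.5 kWh
Cost = 1137.5 × 0.166 = $188.83

188.8 dollars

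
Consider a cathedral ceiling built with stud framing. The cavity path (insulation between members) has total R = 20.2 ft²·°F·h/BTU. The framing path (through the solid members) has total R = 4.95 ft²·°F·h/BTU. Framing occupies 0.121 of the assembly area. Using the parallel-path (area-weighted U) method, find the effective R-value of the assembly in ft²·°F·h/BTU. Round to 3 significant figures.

14.7 ft²·°F·h/BTU

U_eff = 0.879/20.2 + 0.121/4.95 = 0.04351 + 0.02444 = 0.06796
R_eff = 1/U_eff = 14.71 ft²·°F·h/BTU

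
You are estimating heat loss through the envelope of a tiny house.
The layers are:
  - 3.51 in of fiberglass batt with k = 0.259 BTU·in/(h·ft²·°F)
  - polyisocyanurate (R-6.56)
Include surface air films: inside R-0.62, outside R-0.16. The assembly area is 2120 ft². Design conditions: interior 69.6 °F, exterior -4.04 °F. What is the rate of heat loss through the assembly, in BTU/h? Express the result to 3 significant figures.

7470 BTU/h

3.51/0.259 = 13.55
R_total = 0.62 + 13.55 + 6.56 + 0.16 = 20.89 ft²·°F·h/BTU
Q = A·ΔT/R = 2120 × (69.6 − (-4.04)) / 20.89 = 7473 BTU/h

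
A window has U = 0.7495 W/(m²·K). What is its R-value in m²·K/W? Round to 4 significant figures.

1.334 m²·K/W

R = 1/U = 1/0.7495 = 1.3342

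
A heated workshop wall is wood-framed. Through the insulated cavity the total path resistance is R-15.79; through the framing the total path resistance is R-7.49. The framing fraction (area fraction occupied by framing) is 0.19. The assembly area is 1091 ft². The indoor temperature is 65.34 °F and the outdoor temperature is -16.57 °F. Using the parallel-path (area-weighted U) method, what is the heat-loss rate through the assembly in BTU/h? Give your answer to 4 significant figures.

6851 BTU/h

U_eff = 0.81/15.79 + 0.19/7.49 = 0.051298 + 0.025367 = 0.076665
R_eff = 1/U_eff = 13.044 ft²·°F·h/BTU
Q = 1091 × (65.34 − (-16.57)) / 13.044 = 6851.1 BTU/h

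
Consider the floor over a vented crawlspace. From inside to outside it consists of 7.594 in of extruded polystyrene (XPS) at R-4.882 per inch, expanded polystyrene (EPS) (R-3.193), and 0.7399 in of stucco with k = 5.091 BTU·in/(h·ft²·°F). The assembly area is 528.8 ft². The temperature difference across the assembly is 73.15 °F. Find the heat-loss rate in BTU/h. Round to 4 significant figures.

957.2 BTU/h

7.594 × 4.882 = 37.074
0.7399/5.091 = 0.14533
R_total = 37.074 + 3.193 + 0.14533 = 40.412 ft²·°F·h/BTU
Q = A·ΔT/R = 528.8 × 73.15 / 40.412 = 957.18 BTU/h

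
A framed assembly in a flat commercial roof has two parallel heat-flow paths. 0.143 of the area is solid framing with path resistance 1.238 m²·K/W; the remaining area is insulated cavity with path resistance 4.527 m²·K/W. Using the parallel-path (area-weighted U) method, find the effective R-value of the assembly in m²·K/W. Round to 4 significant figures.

3.281 m²·K/W

U_eff = 0.857/4.527 + 0.143/1.238 = 0.18931 + 0.11551 = 0.30482
R_eff = 1/U_eff = 3.2807 m²·K/W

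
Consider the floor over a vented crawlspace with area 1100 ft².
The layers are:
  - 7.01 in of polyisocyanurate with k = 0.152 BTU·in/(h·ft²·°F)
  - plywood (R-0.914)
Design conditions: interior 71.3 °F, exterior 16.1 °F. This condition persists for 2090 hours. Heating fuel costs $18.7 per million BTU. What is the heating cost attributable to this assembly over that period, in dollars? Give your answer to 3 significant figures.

7.01/0.152 = 46.12
R_total = 46.12 + 0.914 = 47.03 ft²·°F·h/BTU
Q = 1100 × (71.3 − 16.1) / 47.03 = 1291 BTU/h
E = 1291 × 2090 = 2698000 BTU
Cost = 2698000/10⁶ × 18.7 = $50.46

50.5 dollars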